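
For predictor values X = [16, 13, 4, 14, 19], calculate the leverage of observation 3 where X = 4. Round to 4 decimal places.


n = 5, xbar = 13.2000.
SXX = sum((xi - xbar)^2) = 126.8000.
h = 1/5 + (4 - 13.2000)^2 / 126.8000 = 0.8675.

0.8675


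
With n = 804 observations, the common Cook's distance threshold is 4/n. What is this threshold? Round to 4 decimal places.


The threshold is 4/n.
4/804 = 0.0050.

0.0050


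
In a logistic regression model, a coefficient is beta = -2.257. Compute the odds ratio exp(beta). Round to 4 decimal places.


The odds ratio is computed as:
OR = e^(-2.257) = 0.1047.

0.1047


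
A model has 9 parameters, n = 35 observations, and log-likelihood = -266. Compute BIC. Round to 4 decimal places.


Compute k*ln(n) = 9*ln(35) = 9*3.555348 = 31.998132.
Then -2*loglik = 532.
BIC = 31.998132 + 532 = 563.998132, which rounds to 563.9981.

563.9981


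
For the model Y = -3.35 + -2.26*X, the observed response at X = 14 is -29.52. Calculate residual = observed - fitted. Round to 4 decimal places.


Fitted value at X = 14 is yhat = -3.35 + -2.26*14 = -34.9900.
Residual = -29.52 - -34.9900 = 5.4700.

5.4700


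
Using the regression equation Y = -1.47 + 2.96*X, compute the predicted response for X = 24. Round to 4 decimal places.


Plug X = 24 into Y = -1.47 + 2.96*X:
Y = -1.47 + 71.0400 = 69.5700.

69.5700


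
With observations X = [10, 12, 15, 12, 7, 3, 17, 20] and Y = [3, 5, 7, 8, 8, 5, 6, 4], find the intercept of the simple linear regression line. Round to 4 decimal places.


The slope is b1 = -0.0385.
Sample means are xbar = 12.0000 and ybar = 5.7500.
Intercept: b0 = 5.7500 - (-0.0385)(12.0000) = 6.2115.

6.2115


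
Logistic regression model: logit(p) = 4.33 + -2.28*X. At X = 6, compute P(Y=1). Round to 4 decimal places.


z = 4.33 + -2.28 * 6 = -9.3500.
Sigmoid: P = 1 / (1 + exp(9.3500)) = 0.0001.

0.0001


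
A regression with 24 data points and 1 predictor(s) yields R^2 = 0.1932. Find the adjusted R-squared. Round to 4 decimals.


Adjusted R^2 = 1 - (1 - R^2) * (n-1)/(n-p-1).
(1 - R^2) = 0.8068.
(n-1)/(n-p-1) = 23/22.
(1 - R^2) * (n-1) = 0.8068 * 23 = 18.5564.
Divide by (n-p-1): 18.5564 / 22 = 0.8435.
Adj R^2 = 1 - 0.8435 = 0.1565.

0.1565


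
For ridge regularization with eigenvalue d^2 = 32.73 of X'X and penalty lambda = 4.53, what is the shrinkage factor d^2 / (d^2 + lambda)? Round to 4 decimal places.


d^2 + lambda = 32.73 + 4.53 = 37.2600.
Shrinkage factor = 32.73/37.2600 = 0.8784.

0.8784


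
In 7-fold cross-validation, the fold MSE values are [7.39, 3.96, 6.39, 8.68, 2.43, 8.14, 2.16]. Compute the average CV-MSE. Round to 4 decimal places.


Sum of fold MSEs = 39.1500.
Average = 39.1500 / 7 = 5.5929.

5.5929


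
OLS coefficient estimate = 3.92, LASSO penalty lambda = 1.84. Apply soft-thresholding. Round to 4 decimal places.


Check: |3.92| = 3.92 vs lambda = 1.84.
Since |beta| > lambda, coefficient = sign(beta)*(|beta| - lambda) = 2.0800.
Soft-thresholded coefficient = 2.0800.

2.0800


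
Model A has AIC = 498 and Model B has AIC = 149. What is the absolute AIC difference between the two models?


Compute |498 - 149| = 349.
Model B has the smaller AIC.

349


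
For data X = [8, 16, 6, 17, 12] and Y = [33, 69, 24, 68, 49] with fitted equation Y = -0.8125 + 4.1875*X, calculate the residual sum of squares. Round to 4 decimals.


For each point, residual = actual - predicted.
Residuals: [0.3125, 2.8125, -0.3125, -2.3750, -0.4375].
Sum of squared residuals = 13.9375.

13.9375


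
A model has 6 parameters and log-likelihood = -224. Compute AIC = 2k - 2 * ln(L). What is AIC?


AIC = 2k - 2*loglik = 2(6) - 2(-224).
= 12 + 448 = 460.

460


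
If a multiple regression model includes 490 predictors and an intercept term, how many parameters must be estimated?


Each predictor gets one coefficient, plus one intercept.
Total parameters = 490 + 1 = 491.

491


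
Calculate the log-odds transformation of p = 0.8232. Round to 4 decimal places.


Compute the odds: 0.8232/0.1768 = 4.6561.
Take the natural log: ln(4.6561) = 1.5382.

1.5382


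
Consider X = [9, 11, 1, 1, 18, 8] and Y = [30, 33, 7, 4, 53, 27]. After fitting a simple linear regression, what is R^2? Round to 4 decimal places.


Fit the OLS line: b0 = 3.2821, b1 = 2.7981.
SSres = 10.8526.
SStot = 1639.3333.
R^2 = 1 - 10.8526/1639.3333 = 0.9934.

0.9934


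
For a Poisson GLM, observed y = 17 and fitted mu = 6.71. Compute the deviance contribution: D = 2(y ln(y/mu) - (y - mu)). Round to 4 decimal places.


First: ln(17/6.71) = 0.929614.
Then: 17 * 0.929614 = 15.803438.
y - mu = 17 - 6.71 = 10.29.
D = 2(15.803438 - 10.29) = 11.026876, which rounds to 11.0269.

11.0269


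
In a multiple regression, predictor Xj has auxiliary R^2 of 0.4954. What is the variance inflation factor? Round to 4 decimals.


Denominator: 1 - 0.4954 = 0.5046.
VIF = 1 / 0.5046 = 1.9818.

1.9818


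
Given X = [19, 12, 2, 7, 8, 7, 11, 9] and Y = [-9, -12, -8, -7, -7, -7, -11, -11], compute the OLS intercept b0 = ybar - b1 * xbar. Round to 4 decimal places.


Compute b1 = -0.1766 from the OLS formula.
With xbar = 9.3750 and ybar = -9.0000, the intercept is:
b0 = -9.0000 - -0.1766 * 9.3750 = -7.3444.

-7.3444


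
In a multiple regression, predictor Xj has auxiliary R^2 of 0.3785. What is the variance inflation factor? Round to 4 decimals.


Denominator: 1 - 0.3785 = 0.6215.
VIF = 1 / 0.6215 = 1.6090.

1.6090


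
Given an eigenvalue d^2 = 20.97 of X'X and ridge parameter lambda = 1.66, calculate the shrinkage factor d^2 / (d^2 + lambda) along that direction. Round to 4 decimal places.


Denominator = d^2 + lambda = 20.97 + 1.66 = 22.6300.
Shrinkage = 20.97 / 22.6300 = 0.9266.

0.9266


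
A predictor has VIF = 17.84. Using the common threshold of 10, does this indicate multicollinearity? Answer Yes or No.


Compare VIF = 17.84 to the threshold of 10.
17.84 >= 10, so the answer is Yes.

Yes


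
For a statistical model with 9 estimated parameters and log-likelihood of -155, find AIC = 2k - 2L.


AIC = 2k - 2*loglik = 2(9) - 2(-155).
= 18 + 310 = 328.

328


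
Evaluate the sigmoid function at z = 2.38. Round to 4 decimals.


Compute exp(-2.3800) = 0.0926.
Sigmoid = 1 / (1 + 0.0926) = 1 / 1.0926 = 0.9153.

0.9153


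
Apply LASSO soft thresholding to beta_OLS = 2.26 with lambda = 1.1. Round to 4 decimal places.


Check: |2.26| = 2.26 vs lambda = 1.1.
Since |beta| > lambda, coefficient = sign(beta)*(|beta| - lambda) = 1.1600.
Soft-thresholded coefficient = 1.1600.

1.1600


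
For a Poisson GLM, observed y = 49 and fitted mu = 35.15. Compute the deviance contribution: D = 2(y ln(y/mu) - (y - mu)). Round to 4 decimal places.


Compute y*ln(y/mu) = 49*ln(49/35.15) = 49*0.332196 = 16.277604.
y - mu = 13.85.
D = 2*(16.277604 - (13.85)) = 4.855208, which rounds to 4.8552.

4.8552


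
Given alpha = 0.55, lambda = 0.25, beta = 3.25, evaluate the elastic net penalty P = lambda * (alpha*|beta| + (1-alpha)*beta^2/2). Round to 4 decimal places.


Compute:
L1 = 0.55 * 3.25 = 1.7875.
L2 = 0.45 * 3.25^2 / 2 = 2.3766.
Penalty = 0.25 * (1.7875 + 2.3766) = 1.0410.

1.0410


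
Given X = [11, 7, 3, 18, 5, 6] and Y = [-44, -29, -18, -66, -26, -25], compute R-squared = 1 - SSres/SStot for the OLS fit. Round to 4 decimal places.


The fitted line is Y = -7.7624 + -3.2285*X.
SSres = 11.6403, SStot = 1547.3333.
R^2 = 1 - SSres/SStot = 0.9925.

0.9925


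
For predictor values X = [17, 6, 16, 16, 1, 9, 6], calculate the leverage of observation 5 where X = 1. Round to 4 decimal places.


n = 7, xbar = 10.1429.
SXX = sum((xi - xbar)^2) = 234.8571.
h = 1/7 + (1 - 10.1429)^2 / 234.8571 = 0.4988.

0.4988


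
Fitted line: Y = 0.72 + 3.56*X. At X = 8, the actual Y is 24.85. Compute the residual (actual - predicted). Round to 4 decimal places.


Fitted value at X = 8 is yhat = 0.72 + 3.56*8 = 29.2000.
Residual = 24.85 - 29.2000 = -4.3500.

-4.3500


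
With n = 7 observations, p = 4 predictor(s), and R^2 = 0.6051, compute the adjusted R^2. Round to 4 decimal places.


Plug in: Adj R^2 = 1 - (1 - 0.6051) * 6/2.
= 1 - 0.3949 * 6/2
= 1 - 2.3694 / 2
= 1 - 1.1847 = -0.1847.

-0.1847


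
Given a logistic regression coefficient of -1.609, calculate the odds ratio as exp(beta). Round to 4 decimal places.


The odds ratio is computed as:
OR = e^(-1.609) = 0.2001.

0.2001


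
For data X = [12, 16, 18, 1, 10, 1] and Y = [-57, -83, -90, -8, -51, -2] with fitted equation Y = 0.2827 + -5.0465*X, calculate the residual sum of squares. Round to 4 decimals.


Predicted values from Y = 0.2827 + -5.0465*X.
Residuals: [3.2753, -2.5387, 0.5543, -3.2362, -0.8177, 2.7638].
SSres = 36.2601.

36.2601


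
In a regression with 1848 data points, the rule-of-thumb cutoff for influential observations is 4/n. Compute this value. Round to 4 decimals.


Using the rule of thumb:
Threshold = 4 / 1848 = 0.0022.

0.0022


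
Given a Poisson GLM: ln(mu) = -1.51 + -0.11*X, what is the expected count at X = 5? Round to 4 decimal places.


Linear predictor: eta = -1.51 + (-0.11)(5) = -2.0600.
Expected count: mu = exp(-2.0600) = 0.1275.

0.1275


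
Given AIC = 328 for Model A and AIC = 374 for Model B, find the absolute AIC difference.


|AIC_A - AIC_B| = |328 - 374| = 46.
Model A is preferred (lower AIC).

46


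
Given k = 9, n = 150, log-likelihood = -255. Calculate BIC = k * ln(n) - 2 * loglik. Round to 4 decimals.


ln(150) = 5.010635.
k * ln(n) = 9 * 5.010635 = 45.095715.
-2L = 510.
BIC = 45.095715 + 510 = 555.095715, which rounds to 555.0957.

555.0957


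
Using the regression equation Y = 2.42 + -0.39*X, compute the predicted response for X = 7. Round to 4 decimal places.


Substitute X = 7 into the equation:
Y = 2.42 + -0.39 * 7 = 2.42 + -2.7300 = -0.3100.

-0.3100


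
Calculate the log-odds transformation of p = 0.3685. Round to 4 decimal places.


1 - p = 0.6315.
p/(1-p) = 0.5835.
logit = ln(0.5835) = -0.5387.

-0.5387


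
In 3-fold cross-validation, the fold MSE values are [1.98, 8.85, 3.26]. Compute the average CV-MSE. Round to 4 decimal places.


Total MSE across folds = 14.0900.
CV-MSE = 14.0900/3 = 4.6967.

4.6967


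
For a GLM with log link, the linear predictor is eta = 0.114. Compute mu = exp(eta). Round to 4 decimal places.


The inverse log link gives:
mu = exp(0.114) = 1.1208.

1.1208


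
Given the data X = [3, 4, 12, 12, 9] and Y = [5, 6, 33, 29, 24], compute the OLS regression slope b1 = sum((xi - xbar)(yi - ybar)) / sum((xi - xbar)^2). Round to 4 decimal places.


Calculate xbar = 8.0000, ybar = 19.4000.
S_xx = 74.0000, S_xy = 223.0000.
Using b1 = S_xy / S_xx = 223.0000 / 74.0000, we get b1 = 3.0135.

3.0135


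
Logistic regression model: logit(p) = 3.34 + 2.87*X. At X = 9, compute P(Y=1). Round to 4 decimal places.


Linear predictor: z = 3.34 + 2.87 * 9 = 29.1700.
P = 1/(1 + exp(-29.1700)) = 1/(1 + 0.0000) = 1.0000.

1.0000


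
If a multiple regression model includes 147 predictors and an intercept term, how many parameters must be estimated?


Each predictor gets one coefficient, plus one intercept.
Total parameters = 147 + 1 = 148.

148


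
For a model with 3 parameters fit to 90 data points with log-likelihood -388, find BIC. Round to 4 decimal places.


k * ln(n) = 3 * ln(90) = 3 * 4.499810 = 13.499430.
-2 * loglik = -2 * (-388) = 776.
BIC = 13.499430 + 776 = 789.499430, which rounds to 789.4994.

789.4994


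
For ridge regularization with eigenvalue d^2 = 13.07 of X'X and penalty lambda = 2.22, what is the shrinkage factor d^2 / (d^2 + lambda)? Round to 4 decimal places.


Compute the denominator: 13.07 + 2.22 = 15.2900.
Shrinkage factor = 13.07 / 15.2900 = 0.8548.

0.8548


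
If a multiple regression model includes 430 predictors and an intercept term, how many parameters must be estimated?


Each predictor gets one coefficient, plus one intercept.
Total parameters = 430 + 1 = 431.

431


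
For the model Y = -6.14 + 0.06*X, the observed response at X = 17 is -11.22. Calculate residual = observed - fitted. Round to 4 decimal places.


Compute yhat = -6.14 + (0.06)(17) = -5.1200.
Residual = actual - predicted = -11.22 - -5.1200 = -6.1000.

-6.1000


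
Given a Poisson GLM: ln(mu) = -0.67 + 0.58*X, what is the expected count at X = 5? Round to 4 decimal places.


eta = -0.67 + 0.58 * 5 = 2.2300.
mu = exp(2.2300) = 9.2999.

9.2999


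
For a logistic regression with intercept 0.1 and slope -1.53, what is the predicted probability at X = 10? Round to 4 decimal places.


z = 0.1 + -1.53 * 10 = -15.2000.
Sigmoid: P = 1 / (1 + exp(15.2000)) = 0.0000.

0.0000


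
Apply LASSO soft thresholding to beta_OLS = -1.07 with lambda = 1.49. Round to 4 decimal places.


|beta_OLS| = 1.07.
lambda = 1.49.
Since |beta| <= lambda, the coefficient is set to 0.
Result = 0.0000.

0.0000


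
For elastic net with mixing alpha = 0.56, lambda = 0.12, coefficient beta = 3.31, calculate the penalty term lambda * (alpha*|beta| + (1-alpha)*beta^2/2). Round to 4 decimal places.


Compute:
L1 = 0.56 * 3.31 = 1.8536.
L2 = 0.44 * 3.31^2 / 2 = 2.4103.
Penalty = 0.12 * (1.8536 + 2.4103) = 0.5117.

0.5117


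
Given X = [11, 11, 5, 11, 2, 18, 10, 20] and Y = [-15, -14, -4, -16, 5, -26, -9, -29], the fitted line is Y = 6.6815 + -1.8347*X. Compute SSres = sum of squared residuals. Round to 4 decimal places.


Predicted values from Y = 6.6815 + -1.8347*X.
Residuals: [-1.4998, -0.4998, -1.5080, -2.4998, 1.9879, 0.3431, 2.6655, 1.0125].
SSres = 23.2218.

23.2218


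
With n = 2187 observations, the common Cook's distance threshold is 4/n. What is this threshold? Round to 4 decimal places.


The threshold is 4/n.
4/2187 = 0.0018.

0.0018


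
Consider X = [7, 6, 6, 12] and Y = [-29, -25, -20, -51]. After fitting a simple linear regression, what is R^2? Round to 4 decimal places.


Fit the OLS line: b0 = 5.1515, b1 = -4.6970.
SSres = 14.7273.
SStot = 560.7500.
R^2 = 1 - 14.7273/560.7500 = 0.9737.

0.9737


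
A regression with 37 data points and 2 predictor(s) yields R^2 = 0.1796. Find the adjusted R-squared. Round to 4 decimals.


Using the formula:
(1 - 0.1796) = 0.8204.
Multiply by 36/34: 0.8204 * 36 = 29.5344, then 29.5344 / 34 = 0.8687.
Adj R^2 = 1 - 0.8687 = 0.1313.

0.1313


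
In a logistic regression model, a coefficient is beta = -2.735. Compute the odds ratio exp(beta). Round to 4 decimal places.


The odds ratio is computed as:
OR = e^(-2.735) = 0.0649.

0.0649


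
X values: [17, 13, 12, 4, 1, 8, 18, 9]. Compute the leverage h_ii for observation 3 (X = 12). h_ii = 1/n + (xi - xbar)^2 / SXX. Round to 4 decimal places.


Mean of X: xbar = 10.2500.
SXX = 247.5000.
For X = 12: h = 1/8 + (12 - 10.2500)^2/247.5000 = 0.1374.

0.1374


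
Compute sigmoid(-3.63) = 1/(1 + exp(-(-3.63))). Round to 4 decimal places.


First, exp(3.6300) = 37.7128.
Then sigma(z) = 1/(1 + 37.7128) = 0.0258.

0.0258


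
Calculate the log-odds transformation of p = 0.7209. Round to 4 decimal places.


The odds are p/(1-p) = 0.7209 / 0.2791 = 2.5829.
logit(p) = ln(2.5829) = 0.9489.

0.9489


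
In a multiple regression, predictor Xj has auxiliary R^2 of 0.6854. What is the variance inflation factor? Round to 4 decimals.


Using VIF = 1/(1 - R^2_j):
1 - 0.6854 = 0.3146.
VIF = 3.1786.

3.1786


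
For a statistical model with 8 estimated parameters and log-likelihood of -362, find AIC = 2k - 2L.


AIC = 2k - 2*loglik = 2(8) - 2(-362).
= 16 + 724 = 740.

740


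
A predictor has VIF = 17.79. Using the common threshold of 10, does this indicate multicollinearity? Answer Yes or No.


Compare VIF = 17.79 to the threshold of 10.
17.79 >= 10, so the answer is Yes.

Yes


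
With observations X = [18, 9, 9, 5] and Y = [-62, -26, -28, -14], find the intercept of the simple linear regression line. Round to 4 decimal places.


The slope is b1 = -3.7410.
Sample means are xbar = 10.2500 and ybar = -32.5000.
Intercept: b0 = -32.5000 - (-3.7410)(10.2500) = 5.8457.

5.8457


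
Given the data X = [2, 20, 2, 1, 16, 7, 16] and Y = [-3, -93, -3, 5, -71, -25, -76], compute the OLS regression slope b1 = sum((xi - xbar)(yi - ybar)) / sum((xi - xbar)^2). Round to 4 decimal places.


Calculate xbar = 9.1429, ybar = -38.0000.
S_xx = 384.8571, S_xy = -1962.0000.
Using b1 = S_xy / S_xx = -1962.0000 / 384.8571, we get b1 = -5.0980.

-5.0980


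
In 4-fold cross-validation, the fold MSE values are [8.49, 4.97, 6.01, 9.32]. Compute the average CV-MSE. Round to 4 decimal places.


Add all fold MSEs: 28.7900.
Divide by k = 4: 28.7900/4 = 7.1975.

7.1975


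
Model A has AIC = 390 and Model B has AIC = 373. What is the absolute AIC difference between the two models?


|AIC_A - AIC_B| = |390 - 373| = 17.
Model B is preferred (lower AIC).

17


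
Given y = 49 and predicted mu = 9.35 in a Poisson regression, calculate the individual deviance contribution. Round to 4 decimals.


First: ln(49/9.35) = 1.656444.
Then: 49 * 1.656444 = 81.165756.
y - mu = 49 - 9.35 = 39.65.
D = 2(81.165756 - 39.65) = 83.031512, which rounds to 83.0315.

83.0315


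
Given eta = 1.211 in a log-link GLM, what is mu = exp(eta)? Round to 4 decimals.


Apply the inverse link:
mu = e^1.211 = 3.3568.

3.3568


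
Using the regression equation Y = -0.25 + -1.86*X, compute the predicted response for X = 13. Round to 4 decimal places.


Substitute X = 13 into the equation:
Y = -0.25 + -1.86 * 13 = -0.25 + -24.1800 = -24.4300.

-24.4300


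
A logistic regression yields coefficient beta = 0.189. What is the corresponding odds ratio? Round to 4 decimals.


The odds ratio is computed as:
OR = e^(0.189) = 1.2080.

1.2080


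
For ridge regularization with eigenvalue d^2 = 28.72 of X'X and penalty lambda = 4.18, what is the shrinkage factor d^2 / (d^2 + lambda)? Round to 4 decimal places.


d^2 + lambda = 28.72 + 4.18 = 32.9000.
Shrinkage factor = 28.72/32.9000 = 0.8729.

0.8729


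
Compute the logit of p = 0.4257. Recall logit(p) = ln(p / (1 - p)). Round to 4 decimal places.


Compute the odds: 0.4257/0.5743 = 0.7413.
Take the natural log: ln(0.7413) = -0.2994.

-0.2994


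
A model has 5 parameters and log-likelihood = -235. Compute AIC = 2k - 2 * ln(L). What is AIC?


Compute:
2k = 2*5 = 10.
-2*loglik = -2*(-235) = 470.
AIC = 10 + 470 = 480.

480


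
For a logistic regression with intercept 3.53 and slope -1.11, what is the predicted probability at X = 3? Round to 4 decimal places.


Linear predictor: z = 3.53 + -1.11 * 3 = 0.2000.
P = 1/(1 + exp(-0.2000)) = 1/(1 + 0.8187) = 0.5498.

0.5498


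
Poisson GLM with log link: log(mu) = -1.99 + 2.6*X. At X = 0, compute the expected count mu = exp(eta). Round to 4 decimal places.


Linear predictor: eta = -1.99 + (2.6)(0) = -1.9900.
Expected count: mu = exp(-1.9900) = 0.1367.

0.1367


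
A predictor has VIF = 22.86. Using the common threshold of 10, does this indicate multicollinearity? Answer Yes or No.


The threshold is 10.
VIF = 22.86 is >= 10.
Multicollinearity indication: Yes.

Yes


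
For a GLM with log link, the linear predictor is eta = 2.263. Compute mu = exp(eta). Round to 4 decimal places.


The inverse log link gives:
mu = exp(2.263) = 9.6119.

9.6119


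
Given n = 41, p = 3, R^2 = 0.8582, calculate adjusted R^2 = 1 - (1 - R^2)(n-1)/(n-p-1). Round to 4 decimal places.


Using the formula:
(1 - 0.8582) = 0.1418.
Multiply by 40/37: 0.1418 * 40 = 5.6720, then 5.6720 / 37 = 0.1533.
Adj R^2 = 1 - 0.1533 = 0.8467.

0.8467


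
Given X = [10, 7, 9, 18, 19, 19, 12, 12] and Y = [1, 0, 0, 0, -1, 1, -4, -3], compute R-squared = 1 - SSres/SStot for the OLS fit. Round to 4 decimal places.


Fit the OLS line: b0 = -1.2069, b1 = 0.0345.
SSres = 23.3103.
SStot = 23.5000.
R^2 = 1 - 23.3103/23.5000 = 0.0081.

0.0081


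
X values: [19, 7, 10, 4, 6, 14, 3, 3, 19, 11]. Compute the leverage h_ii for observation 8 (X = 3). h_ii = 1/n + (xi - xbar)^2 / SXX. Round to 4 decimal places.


Compute xbar = 9.6000 with n = 10 observations.
SXX = 336.4000.
Leverage = 1/10 + (3 - 9.6000)^2/336.4000 = 0.2295.

0.2295


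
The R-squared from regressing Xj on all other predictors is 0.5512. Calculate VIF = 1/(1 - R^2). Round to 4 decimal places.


Using VIF = 1/(1 - R^2_j):
1 - 0.5512 = 0.4488.
VIF = 2.2282.

2.2282


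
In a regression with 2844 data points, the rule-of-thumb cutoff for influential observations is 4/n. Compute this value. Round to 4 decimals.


Using the rule of thumb:
Threshold = 4 / 2844 = 0.0014.

0.0014


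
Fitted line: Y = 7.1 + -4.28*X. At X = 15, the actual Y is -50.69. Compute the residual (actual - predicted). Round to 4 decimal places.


Compute yhat = 7.1 + (-4.28)(15) = -57.1000.
Residual = actual - predicted = -50.69 - -57.1000 = 6.4100.

6.4100


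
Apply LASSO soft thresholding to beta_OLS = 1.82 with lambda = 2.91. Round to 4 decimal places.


Check: |1.82| = 1.82 vs lambda = 2.91.
Since |beta| <= lambda, the coefficient is set to 0.
Soft-thresholded coefficient = 0.0000.

0.0000


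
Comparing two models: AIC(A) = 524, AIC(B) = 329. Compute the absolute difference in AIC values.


|AIC_A - AIC_B| = |524 - 329| = 195.
Model B is preferred (lower AIC).

195


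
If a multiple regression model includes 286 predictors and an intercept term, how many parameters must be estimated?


Each predictor gets one coefficient, plus one intercept.
Total parameters = 286 + 1 = 287.

287


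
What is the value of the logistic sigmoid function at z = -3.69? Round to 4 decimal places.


exp(3.6900) = 40.0448.
1 + exp(-z) = 41.0448.
sigmoid = 1/41.0448 = 0.0244.

0.0244


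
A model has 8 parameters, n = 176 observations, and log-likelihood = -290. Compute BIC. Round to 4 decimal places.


ln(176) = 5.170484.
k * ln(n) = 8 * 5.170484 = 41.363872.
-2L = 580.
BIC = 41.363872 + 580 = 621.363872, which rounds to 621.3639.

621.3639


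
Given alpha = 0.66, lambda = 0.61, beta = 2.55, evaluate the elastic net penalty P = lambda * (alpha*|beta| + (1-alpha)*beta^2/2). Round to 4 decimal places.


Compute:
L1 = 0.66 * 2.55 = 1.6830.
L2 = 0.34 * 2.55^2 / 2 = 1.1054.
Penalty = 0.61 * (1.6830 + 1.1054) = 1.7009.

1.7009


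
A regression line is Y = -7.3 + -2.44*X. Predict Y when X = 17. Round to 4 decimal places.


Plug X = 17 into Y = -7.3 + -2.44*X:
Y = -7.3 + -41.4800 = -48.7800.

-48.7800


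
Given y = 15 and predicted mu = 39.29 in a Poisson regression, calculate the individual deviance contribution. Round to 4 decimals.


First: ln(15/39.29) = -0.962920.
Then: 15 * -0.962920 = -14.443800.
y - mu = 15 - 39.29 = -24.29.
D = 2(-14.443800 - -24.29) = 19.692400, which rounds to 19.6924.

19.6924


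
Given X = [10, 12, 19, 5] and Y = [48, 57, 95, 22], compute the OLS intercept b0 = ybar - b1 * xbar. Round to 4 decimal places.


The slope is b1 = 5.2079.
Sample means are xbar = 11.5000 and ybar = 55.5000.
Intercept: b0 = 55.5000 - (5.2079)(11.5000) = -4.3911.

-4.3911


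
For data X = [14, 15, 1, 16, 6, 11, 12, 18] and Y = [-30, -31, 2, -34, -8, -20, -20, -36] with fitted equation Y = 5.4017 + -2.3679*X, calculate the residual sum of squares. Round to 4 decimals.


Predicted values from Y = 5.4017 + -2.3679*X.
Residuals: [-2.2511, -0.8832, -1.0338, -1.5153, 0.8057, 0.6452, 3.0131, 1.2205].
SSres = 20.8462.

20.8462


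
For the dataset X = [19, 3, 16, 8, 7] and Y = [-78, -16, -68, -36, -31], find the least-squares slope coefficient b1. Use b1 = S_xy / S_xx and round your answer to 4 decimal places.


First compute the means: xbar = 10.6000, ybar = -45.8000.
Then S_xx = sum((xi - xbar)^2) = 177.2000.
S_xy = sum((xi - xbar)(yi - ybar)) = -695.6000.
b1 = S_xy / S_xx = -695.6000 / 177.2000 = -3.9255.

-3.9255


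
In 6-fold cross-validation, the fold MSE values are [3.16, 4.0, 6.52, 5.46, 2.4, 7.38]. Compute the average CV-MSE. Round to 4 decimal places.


Add all fold MSEs: 28.9200.
Divide by k = 6: 28.9200/6 = 4.8200.

4.8200


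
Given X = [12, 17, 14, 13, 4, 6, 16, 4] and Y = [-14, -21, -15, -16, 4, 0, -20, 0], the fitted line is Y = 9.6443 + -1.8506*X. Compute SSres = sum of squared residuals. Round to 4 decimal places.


For each point, residual = actual - predicted.
Residuals: [-1.4371, 0.8159, 1.2641, -1.5865, 1.7581, 1.4593, -0.0347, -2.2419].
Sum of squared residuals = 17.0937.

17.0937


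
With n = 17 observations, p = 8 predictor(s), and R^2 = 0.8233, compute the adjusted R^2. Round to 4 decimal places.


Using the formula:
(1 - 0.8233) = 0.1767.
Multiply by 16/8: 0.1767 * 16 = 2.8272, then 2.8272 / 8 = 0.3534.
Adj R^2 = 1 - 0.3534 = 0.6466.

0.6466


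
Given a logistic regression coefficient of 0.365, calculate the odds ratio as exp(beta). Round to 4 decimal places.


The odds ratio is computed as:
OR = e^(0.365) = 1.4405.

1.4405


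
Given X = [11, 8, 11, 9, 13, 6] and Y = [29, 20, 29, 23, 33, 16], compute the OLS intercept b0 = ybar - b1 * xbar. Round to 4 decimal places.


The slope is b1 = 2.5532.
Sample means are xbar = 9.6667 and ybar = 25.0000.
Intercept: b0 = 25.0000 - (2.5532)(9.6667) = 0.3191.

0.3191


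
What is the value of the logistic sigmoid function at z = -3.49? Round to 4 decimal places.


First, exp(3.4900) = 32.7859.
Then sigma(z) = 1/(1 + 32.7859) = 0.0296.

0.0296


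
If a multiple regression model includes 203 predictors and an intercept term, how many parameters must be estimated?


Total coefficients = number of predictors + 1 (for the intercept).
= 203 + 1 = 204.

204


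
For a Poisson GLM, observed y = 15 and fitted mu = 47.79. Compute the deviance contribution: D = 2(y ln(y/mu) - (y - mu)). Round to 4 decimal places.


First: ln(15/47.79) = -1.158766.
Then: 15 * -1.158766 = -17.381490.
y - mu = 15 - 47.79 = -32.79.
D = 2(-17.381490 - -32.79) = 30.817020, which rounds to 30.8170.

30.8170


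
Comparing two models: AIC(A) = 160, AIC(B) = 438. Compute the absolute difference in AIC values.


Absolute difference = |160 - 438| = 278.
The model with lower AIC (A) is preferred.

278


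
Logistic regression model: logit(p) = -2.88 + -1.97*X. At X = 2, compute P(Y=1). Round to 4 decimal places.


Linear predictor: z = -2.88 + -1.97 * 2 = -6.8200.
P = 1/(1 + exp(6.8200)) = 1/(1 + 915.9850) = 0.0011.

0.0011


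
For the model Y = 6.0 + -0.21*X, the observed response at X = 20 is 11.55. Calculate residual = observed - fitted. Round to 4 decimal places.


Compute yhat = 6.0 + (-0.21)(20) = 1.8000.
Residual = actual - predicted = 11.55 - 1.8000 = 9.7500.

9.7500


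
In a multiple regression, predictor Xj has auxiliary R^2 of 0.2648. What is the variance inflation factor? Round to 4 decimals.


VIF = 1 / (1 - 0.2648).
= 1 / 0.7352 = 1.3602.

1.3602


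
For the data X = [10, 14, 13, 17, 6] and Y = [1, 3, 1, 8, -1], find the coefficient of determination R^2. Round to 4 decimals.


After computing the OLS fit (b0=-6.3429, b1=0.7286):
SSres = 10.0429, SStot = 47.2000.
R^2 = 1 - 10.0429/47.2000 = 0.7872.

0.7872


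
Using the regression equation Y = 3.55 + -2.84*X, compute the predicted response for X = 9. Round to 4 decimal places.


Predicted value:
Y = 3.55 + (-2.84)(9) = 3.55 + -25.5600 = -22.0100.

-22.0100


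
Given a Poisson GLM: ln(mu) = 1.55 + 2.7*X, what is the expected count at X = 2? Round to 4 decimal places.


Compute eta = 1.55 + 2.7 * 2 = 6.9500.
Apply inverse link: mu = e^6.9500 = 1043.1497.

1043.1497


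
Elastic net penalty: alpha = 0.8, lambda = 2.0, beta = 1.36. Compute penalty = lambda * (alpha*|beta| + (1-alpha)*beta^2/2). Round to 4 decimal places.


Compute:
L1 = 0.8 * 1.36 = 1.0880.
L2 = 0.2 * 1.36^2 / 2 = 0.1850.
Penalty = 2.0 * (1.0880 + 0.1850) = 2.5459.

2.5459


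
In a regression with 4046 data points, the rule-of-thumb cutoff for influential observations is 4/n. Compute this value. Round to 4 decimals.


Cook's distance cutoff = 4/n = 4/4046.
= 0.0010.

0.0010


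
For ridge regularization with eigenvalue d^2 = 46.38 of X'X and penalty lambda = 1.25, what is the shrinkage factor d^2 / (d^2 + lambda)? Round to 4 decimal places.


Compute the denominator: 46.38 + 1.25 = 47.6300.
Shrinkage factor = 46.38 / 47.6300 = 0.9738.

0.9738


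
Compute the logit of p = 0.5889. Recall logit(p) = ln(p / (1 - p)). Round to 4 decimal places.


1 - p = 0.4111.
p/(1-p) = 1.4325.
logit = ln(1.4325) = 0.3594.

0.3594


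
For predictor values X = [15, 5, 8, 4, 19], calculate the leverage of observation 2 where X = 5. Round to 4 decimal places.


n = 5, xbar = 10.2000.
SXX = sum((xi - xbar)^2) = 170.8000.
h = 1/5 + (5 - 10.2000)^2 / 170.8000 = 0.3583.

0.3583


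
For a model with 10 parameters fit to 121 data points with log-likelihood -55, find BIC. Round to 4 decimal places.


ln(121) = 4.795791.
k * ln(n) = 10 * 4.795791 = 47.957910.
-2L = 110.
BIC = 47.957910 + 110 = 157.957910, which rounds to 157.9579.

157.9579


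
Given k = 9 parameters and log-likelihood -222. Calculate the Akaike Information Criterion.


AIC = 2k - 2*loglik = 2(9) - 2(-222).
= 18 + 444 = 462.

462


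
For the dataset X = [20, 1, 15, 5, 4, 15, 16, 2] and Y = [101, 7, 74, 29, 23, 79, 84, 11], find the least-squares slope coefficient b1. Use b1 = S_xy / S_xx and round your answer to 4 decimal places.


The sample means are xbar = 9.7500 and ybar = 51.0000.
Compute S_xx = 391.5000 and S_xy = 1947.0000.
Slope b1 = S_xy / S_xx = 1947.0000 / 391.5000 = 4.9732.

4.9732


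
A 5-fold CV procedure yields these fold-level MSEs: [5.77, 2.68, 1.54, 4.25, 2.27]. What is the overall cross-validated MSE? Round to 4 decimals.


Total MSE across folds = 16.5100.
CV-MSE = 16.5100/5 = 3.3020.

3.3020


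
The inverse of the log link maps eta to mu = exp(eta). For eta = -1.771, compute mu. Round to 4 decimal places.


The inverse log link gives:
mu = exp(-1.771) = 0.1702.

0.1702


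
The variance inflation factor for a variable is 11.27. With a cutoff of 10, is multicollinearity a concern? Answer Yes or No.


Check: VIF = 11.27 vs threshold = 10.
Since 11.27 >= 10, the answer is Yes.

Yes


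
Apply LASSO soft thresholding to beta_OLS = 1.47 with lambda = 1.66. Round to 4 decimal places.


Check: |1.47| = 1.47 vs lambda = 1.66.
Since |beta| <= lambda, the coefficient is set to 0.
Soft-thresholded coefficient = 0.0000.

0.0000


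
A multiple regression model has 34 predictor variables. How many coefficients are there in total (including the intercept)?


Total coefficients = number of predictors + 1 (for the intercept).
= 34 + 1 = 35.

35


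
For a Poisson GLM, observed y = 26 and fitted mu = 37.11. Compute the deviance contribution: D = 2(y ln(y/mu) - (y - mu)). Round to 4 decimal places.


y/mu = 26/37.11 = 0.700620 (approx.), and ln(26/37.11) = -0.355790.
y * ln(y/mu) = 26 * -0.355790 = -9.250540.
y - mu = -11.11.
D = 2 * (-9.250540 - -11.11) = 3.718920, which rounds to 3.7189.

3.7189


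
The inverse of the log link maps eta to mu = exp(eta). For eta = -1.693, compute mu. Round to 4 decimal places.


Apply the inverse link:
mu = e^-1.693 = 0.1840.

0.1840


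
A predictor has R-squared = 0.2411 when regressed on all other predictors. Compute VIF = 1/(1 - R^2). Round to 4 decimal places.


Using VIF = 1/(1 - R^2_j):
1 - 0.2411 = 0.7589.
VIF = 1.3177.

1.3177


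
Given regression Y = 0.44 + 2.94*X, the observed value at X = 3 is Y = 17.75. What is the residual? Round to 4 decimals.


Fitted value at X = 3 is yhat = 0.44 + 2.94*3 = 9.2600.
Residual = 17.75 - 9.2600 = 8.4900.

8.4900


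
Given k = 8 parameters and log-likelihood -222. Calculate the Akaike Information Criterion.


AIC = 2*8 - 2*(-222).
= 16 + 444 = 460.

460


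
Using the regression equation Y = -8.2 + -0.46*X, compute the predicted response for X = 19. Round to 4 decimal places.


Plug X = 19 into Y = -8.2 + -0.46*X:
Y = -8.2 + -8.7400 = -16.9400.

-16.9400


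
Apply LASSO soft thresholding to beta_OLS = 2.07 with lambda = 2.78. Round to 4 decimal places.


|beta_OLS| = 2.07.
lambda = 2.78.
Since |beta| <= lambda, the coefficient is set to 0.
Result = 0.0000.

0.0000


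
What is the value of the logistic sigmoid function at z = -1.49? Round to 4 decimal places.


First, exp(1.4900) = 4.4371.
Then sigma(z) = 1/(1 + 4.4371) = 0.1839.

0.1839


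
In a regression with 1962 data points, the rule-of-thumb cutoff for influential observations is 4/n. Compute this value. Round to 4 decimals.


The threshold is 4/n.
4/1962 = 0.0020.

0.0020


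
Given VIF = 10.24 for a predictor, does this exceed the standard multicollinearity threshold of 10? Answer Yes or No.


Check: VIF = 10.24 vs threshold = 10.
Since 10.24 >= 10, the answer is Yes.

Yes


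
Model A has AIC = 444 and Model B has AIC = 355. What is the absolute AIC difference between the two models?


|AIC_A - AIC_B| = |444 - 355| = 89.
Model B is preferred (lower AIC).

89


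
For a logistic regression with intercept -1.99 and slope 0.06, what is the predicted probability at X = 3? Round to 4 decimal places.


z = -1.99 + 0.06 * 3 = -1.8100.
Sigmoid: P = 1 / (1 + exp(1.8100)) = 0.1406.

0.1406


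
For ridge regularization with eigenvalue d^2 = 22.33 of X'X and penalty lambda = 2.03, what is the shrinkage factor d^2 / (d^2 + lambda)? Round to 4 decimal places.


Denominator = d^2 + lambda = 22.33 + 2.03 = 24.3600.
Shrinkage = 22.33 / 24.3600 = 0.9167.

0.9167


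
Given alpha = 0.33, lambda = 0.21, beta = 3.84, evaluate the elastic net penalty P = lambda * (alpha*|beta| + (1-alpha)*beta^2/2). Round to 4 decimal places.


L1 component = 0.33 * |3.84| = 1.2672.
L2 component = 0.67 * 3.84^2 / 2 = 4.9398.
Penalty = 0.21 * (1.2672 + 4.9398) = 0.21 * 6.2070 = 1.3035.

1.3035


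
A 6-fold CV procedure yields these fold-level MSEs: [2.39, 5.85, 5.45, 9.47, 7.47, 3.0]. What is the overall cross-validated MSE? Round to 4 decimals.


Total MSE across folds = 33.6300.
CV-MSE = 33.6300/6 = 5.6050.

5.6050


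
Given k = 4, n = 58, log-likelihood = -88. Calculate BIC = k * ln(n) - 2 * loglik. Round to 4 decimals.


ln(58) = 4.060443.
k * ln(n) = 4 * 4.060443 = 16.241772.
-2L = 176.
BIC = 16.241772 + 176 = 192.241772, which rounds to 192.2418.

192.2418


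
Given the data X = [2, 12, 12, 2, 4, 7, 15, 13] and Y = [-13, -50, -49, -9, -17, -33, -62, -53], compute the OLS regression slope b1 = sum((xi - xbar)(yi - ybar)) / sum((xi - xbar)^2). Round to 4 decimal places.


First compute the means: xbar = 8.3750, ybar = -35.7500.
Then S_xx = sum((xi - xbar)^2) = 193.8750.
S_xy = sum((xi - xbar)(yi - ybar)) = -754.7500.
b1 = S_xy / S_xx = -754.7500 / 193.8750 = -3.8930.

-3.8930


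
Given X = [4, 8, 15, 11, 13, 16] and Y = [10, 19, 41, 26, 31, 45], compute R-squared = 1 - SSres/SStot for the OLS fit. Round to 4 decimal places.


Fit the OLS line: b0 = -3.4036, b1 = 2.8720.
SSres = 25.1475.
SStot = 873.3333.
R^2 = 1 - 25.1475/873.3333 = 0.9712.

0.9712


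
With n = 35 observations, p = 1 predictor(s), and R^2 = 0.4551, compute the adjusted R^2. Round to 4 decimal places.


Adjusted R^2 = 1 - (1 - R^2) * (n-1)/(n-p-1).
(1 - R^2) = 0.5449.
(n-1)/(n-p-1) = 34/33.
(1 - R^2) * (n-1) = 0.5449 * 34 = 18.5266.
Divide by (n-p-1): 18.5266 / 33 = 0.5614.
Adj R^2 = 1 - 0.5614 = 0.4386.

0.4386


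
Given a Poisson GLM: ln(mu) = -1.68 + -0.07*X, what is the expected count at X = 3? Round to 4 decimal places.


eta = -1.68 + -0.07 * 3 = -1.8900.
mu = exp(-1.8900) = 0.1511.

0.1511


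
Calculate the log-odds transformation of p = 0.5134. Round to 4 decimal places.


The odds are p/(1-p) = 0.5134 / 0.4866 = 1.0551.
logit(p) = ln(1.0551) = 0.0536.

0.0536


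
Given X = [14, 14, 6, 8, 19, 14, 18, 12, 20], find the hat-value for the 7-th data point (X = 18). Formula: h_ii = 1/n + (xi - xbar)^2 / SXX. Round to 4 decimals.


Mean of X: xbar = 13.8889.
SXX = 180.8889.
For X = 18: h = 1/9 + (18 - 13.8889)^2/180.8889 = 0.2045.

0.2045


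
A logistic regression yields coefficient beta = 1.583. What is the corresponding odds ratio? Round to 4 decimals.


The odds ratio is computed as:
OR = e^(1.583) = 4.8695.

4.8695


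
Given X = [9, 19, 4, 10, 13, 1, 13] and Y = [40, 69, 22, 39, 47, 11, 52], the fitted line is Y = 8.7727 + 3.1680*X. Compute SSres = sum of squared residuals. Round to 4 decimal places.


Predicted values from Y = 8.7727 + 3.1680*X.
Residuals: [2.7153, 0.0353, 0.5553, -1.4527, -2.9567, -0.9407, 2.0433].
SSres = 23.5949.

23.5949


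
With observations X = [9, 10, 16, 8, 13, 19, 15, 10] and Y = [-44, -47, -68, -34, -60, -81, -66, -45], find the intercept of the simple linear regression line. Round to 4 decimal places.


Compute b1 = -3.9858 from the OLS formula.
With xbar = 12.5000 and ybar = -55.6250, the intercept is:
b0 = -55.6250 - -3.9858 * 12.5000 = -5.8019.

-5.8019


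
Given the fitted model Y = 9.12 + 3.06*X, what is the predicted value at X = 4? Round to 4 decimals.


Substitute X = 4 into the equation:
Y = 9.12 + 3.06 * 4 = 9.12 + 12.2400 = 21.3600.

21.3600


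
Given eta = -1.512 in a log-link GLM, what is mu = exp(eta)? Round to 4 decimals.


mu = exp(eta) = exp(-1.512).
= 0.2205.

0.2205


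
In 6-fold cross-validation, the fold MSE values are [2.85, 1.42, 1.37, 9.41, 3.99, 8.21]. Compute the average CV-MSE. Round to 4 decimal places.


Add all fold MSEs: 27.2500.
Divide by k = 6: 27.2500/6 = 4.5417.

4.5417


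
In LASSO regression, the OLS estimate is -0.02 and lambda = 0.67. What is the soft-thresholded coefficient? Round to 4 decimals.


|beta_OLS| = 0.02.
lambda = 0.67.
Since |beta| <= lambda, the coefficient is set to 0.
Result = 0.0000.

0.0000


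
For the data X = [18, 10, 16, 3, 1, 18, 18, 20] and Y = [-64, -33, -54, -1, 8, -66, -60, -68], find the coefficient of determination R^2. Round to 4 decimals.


Fit the OLS line: b0 = 10.7940, b1 = -4.0803.
SSres = 39.0104.
SStot = 6465.5000.
R^2 = 1 - 39.0104/6465.5000 = 0.9940.

0.9940


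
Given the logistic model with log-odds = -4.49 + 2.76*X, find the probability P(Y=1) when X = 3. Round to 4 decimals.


Compute z = -4.49 + (2.76)(3) = 3.7900.
exp(-z) = 0.0226.
P = 1/(1 + 0.0226) = 0.9779.

0.9779


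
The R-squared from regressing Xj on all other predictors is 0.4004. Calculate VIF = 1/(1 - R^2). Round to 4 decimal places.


Using VIF = 1/(1 - R^2_j):
1 - 0.4004 = 0.5996.
VIF = 1.6678.

1.6678


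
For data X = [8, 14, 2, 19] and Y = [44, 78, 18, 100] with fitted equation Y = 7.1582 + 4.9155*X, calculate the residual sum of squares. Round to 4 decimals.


For each point, residual = actual - predicted.
Residuals: [-2.4822, 2.0248, 1.0108, -0.5527].
Sum of squared residuals = 11.5883.

11.5883


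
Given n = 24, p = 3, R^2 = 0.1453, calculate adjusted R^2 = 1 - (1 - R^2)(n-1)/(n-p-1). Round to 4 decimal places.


Plug in: Adj R^2 = 1 - (1 - 0.1453) * 23/20.
= 1 - 0.8547 * 23/20
= 1 - 19.6581 / 20
= 1 - 0.9829 = 0.0171.

0.0171


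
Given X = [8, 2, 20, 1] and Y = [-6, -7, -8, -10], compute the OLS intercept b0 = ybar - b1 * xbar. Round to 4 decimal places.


The slope is b1 = 0.0361.
Sample means are xbar = 7.7500 and ybar = -7.7500.
Intercept: b0 = -7.7500 - (0.0361)(7.7500) = -8.0295.

-8.0295


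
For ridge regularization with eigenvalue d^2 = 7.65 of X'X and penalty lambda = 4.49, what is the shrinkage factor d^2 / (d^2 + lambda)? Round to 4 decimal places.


Compute the denominator: 7.65 + 4.49 = 12.1400.
Shrinkage factor = 7.65 / 12.1400 = 0.6301.

0.6301


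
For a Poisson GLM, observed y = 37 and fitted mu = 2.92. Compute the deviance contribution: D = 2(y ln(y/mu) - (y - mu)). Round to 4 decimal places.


y/mu = 37/2.92 = 12.671233 (approx.), and ln(37/2.92) = 2.539334.
y * ln(y/mu) = 37 * 2.539334 = 93.955358.
y - mu = 34.08.
D = 2 * (93.955358 - 34.08) = 119.750716, which rounds to 119.7507.

119.7507
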